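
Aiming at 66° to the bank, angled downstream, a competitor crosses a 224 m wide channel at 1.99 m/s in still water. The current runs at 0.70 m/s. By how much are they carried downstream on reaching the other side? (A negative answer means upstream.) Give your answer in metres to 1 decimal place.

186.0 m

Perpendicular speed = 1.818 m/s; crossing time = 224 / 1.818 = 123.215 s.
Net downstream speed = 1.509 m/s.
Drift = 1.509 × 123.215 = 185.982 m (downstream).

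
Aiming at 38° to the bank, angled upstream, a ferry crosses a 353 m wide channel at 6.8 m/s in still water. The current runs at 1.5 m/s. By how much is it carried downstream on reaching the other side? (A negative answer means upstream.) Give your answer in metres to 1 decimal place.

Perpendicular speed = 4.186 m/s; crossing time = 353 / 4.186 = 84.319 s.
Net downstream speed = -3.858 m/s.
Drift = -3.858 × 84.319 = -325.341 m (upstream).

-325.3 m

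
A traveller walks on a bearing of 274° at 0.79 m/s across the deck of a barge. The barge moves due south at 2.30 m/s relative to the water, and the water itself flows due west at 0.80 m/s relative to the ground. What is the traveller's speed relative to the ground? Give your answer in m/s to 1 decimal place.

In east/north components (m/s): traveller relative to barge = (-0.788, 0.055); barge relative to water = (0.000, -2.300); water relative to ground = (-0.800, 0.000).
Sum = (-1.588, -2.245) m/s.
Speed = |(-1.588, -2.245)| = 2.750 m/s.

2.7 m/s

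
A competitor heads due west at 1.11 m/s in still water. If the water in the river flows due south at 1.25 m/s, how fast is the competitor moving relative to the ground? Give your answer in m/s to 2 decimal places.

1.67 m/s

Taking east as x and north as y: velocity relative to the water = (-1.110, 0.000) m/s; the water relative to ground = (0.000, -1.250) m/s.
Velocity relative to ground = (-1.110, 0.000) + (0.000, -1.250) = (-1.110, -1.250) m/s.
Speed = |(-1.110, -1.250)| = 1.672 m/s.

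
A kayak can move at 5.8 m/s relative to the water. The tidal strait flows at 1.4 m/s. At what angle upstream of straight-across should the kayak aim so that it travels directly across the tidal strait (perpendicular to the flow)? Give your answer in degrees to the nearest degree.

14°

To cancel the current, the upstream component of the kayak's velocity must equal the flow: 5.8 sin θ = 1.4.
sin θ = 1.4 / 5.8 = 0.2414.
θ = arcsin(0.2414) = 13.968°.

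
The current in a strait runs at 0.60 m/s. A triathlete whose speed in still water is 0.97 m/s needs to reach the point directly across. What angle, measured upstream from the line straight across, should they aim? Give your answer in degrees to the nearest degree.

38°

To cancel the current, the upstream component of the triathlete's velocity must equal the flow: 0.97 sin θ = 0.60.
sin θ = 0.60 / 0.97 = 0.6186.
θ = arcsin(0.6186) = 38.211°.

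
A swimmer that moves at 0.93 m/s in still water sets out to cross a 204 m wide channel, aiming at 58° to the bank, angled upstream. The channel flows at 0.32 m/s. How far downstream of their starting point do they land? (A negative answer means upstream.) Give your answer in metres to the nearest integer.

Perpendicular speed = 0.789 m/s; crossing time = 204 / 0.789 = 258.658 s.
Net downstream speed = -0.173 m/s.
Drift = -0.173 × 258.658 = -44.703 m (upstream).

-45 m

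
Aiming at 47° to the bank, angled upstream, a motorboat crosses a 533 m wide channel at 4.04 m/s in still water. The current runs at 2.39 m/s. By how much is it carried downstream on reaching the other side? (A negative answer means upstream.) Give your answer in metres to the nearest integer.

Perpendicular speed = 2.955 m/s; crossing time = 533 / 2.955 = 180.392 s.
Net downstream speed = -0.365 m/s.
Drift = -0.365 × 180.392 = -65.893 m (upstream).

-66 m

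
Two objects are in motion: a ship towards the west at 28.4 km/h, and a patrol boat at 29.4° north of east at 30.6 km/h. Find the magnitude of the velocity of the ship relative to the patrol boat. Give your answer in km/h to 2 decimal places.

Taking east as x and north as y: ship velocity = (-28.400, 0.000) km/h; patrol boat velocity = (26.659, 15.022) km/h.
Velocity of ship relative to patrol boat = (-28.400, 0.000) − (26.659, 15.022) = (-55.059, -15.022) km/h.
Magnitude = |(-55.059, -15.022)| = 57.072 km/h.

57.07 km/h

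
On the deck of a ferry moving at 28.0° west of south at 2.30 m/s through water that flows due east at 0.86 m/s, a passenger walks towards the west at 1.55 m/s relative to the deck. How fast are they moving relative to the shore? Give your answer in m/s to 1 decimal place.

In east/north components (m/s): passenger relative to ferry = (-1.550, 0.000); ferry relative to water = (-1.080, -2.031); water relative to ground = (0.860, 0.000).
Sum = (-1.770, -2.031) m/s.
Speed = |(-1.770, -2.031)| = 2.694 m/s.

2.7 m/s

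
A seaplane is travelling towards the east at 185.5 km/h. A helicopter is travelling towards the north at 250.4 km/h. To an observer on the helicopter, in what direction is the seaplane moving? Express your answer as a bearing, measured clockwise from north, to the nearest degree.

Taking east as x and north as y: seaplane velocity = (185.500, 0.000) km/h; helicopter velocity = (0.000, 250.400) km/h.
Velocity of seaplane relative to helicopter = (185.500, 0.000) − (0.000, 250.400) = (185.500, -250.400) km/h.
Bearing = atan2(185.50, -250.40) = 143.47° clockwise from north.

143°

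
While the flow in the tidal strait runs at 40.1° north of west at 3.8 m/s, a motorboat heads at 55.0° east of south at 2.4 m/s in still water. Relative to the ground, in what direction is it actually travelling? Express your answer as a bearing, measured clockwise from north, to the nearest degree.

Taking east as x and north as y: velocity relative to the water = (1.966, -1.377) m/s; the water relative to ground = (-2.907, 2.448) m/s.
Velocity relative to ground = (1.966, -1.377) + (-2.907, 2.448) = (-0.941, 1.071) m/s.
Bearing = atan2(-0.94, 1.07) = 318.71° clockwise from north.

319°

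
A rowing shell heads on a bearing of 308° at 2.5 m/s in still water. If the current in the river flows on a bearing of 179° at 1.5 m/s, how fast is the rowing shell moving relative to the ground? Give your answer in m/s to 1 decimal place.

Taking east as x and north as y: velocity relative to the water = (-1.970, 1.539) m/s; the water relative to ground = (0.026, -1.500) m/s.
Velocity relative to ground = (-1.970, 1.539) + (0.026, -1.500) = (-1.944, 0.039) m/s.
Speed = |(-1.944, 0.039)| = 1.944 m/s.

1.9 m/s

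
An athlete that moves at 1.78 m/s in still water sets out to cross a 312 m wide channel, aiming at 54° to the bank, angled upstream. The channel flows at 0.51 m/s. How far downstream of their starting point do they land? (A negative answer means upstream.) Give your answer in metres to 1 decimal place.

Perpendicular speed = 1.440 m/s; crossing time = 312 / 1.440 = 216.659 s.
Net downstream speed = -0.536 m/s.
Drift = -0.536 × 216.659 = -116.185 m (upstream).

-116.2 m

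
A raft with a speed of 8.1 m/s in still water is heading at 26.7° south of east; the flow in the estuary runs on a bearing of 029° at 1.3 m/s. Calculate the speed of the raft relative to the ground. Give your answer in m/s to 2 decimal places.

Taking east as x and north as y: velocity relative to the water = (7.236, -3.639) m/s; the water relative to ground = (0.630, 1.137) m/s.
Velocity relative to ground = (7.236, -3.639) + (0.630, 1.137) = (7.867, -2.502) m/s.
Speed = |(7.867, -2.502)| = 8.255 m/s.

8.26 m/s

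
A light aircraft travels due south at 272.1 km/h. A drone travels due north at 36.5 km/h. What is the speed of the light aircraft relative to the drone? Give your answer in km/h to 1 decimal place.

308.6 km/h

Taking east as x and north as y: light aircraft velocity = (0.000, -272.100) km/h; drone velocity = (0.000, 36.500) km/h.
Velocity of light aircraft relative to drone = (0.000, -272.100) − (0.000, 36.500) = (0.000, -308.600) km/h.
Magnitude = |(0.000, -308.600)| = 308.600 km/h.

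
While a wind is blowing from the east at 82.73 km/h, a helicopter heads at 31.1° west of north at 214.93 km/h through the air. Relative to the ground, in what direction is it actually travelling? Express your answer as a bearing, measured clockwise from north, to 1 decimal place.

Taking east as x and north as y: velocity relative to the air = (-111.019, 184.037) km/h; the air relative to ground = (-82.730, 0.000) km/h.
Velocity relative to ground = (-111.019, 184.037) + (-82.730, 0.000) = (-193.749, 184.037) km/h.
Bearing = atan2(-193.75, 184.04) = 313.53° clockwise from north.

313.5°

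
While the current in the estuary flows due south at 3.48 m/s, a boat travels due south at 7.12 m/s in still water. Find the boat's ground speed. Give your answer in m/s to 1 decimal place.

10.6 m/s

Taking east as x and north as y: velocity relative to the water = (0.000, -7.120) m/s; the water relative to ground = (0.000, -3.480) m/s.
Velocity relative to ground = (0.000, -7.120) + (0.000, -3.480) = (0.000, -10.600) m/s.
Speed = |(0.000, -10.600)| = 10.600 m/s.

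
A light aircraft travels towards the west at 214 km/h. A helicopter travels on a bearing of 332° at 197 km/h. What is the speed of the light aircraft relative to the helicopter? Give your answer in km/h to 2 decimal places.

Taking east as x and north as y: light aircraft velocity = (-214.000, 0.000) km/h; helicopter velocity = (-92.486, 173.941) km/h.
Velocity of light aircraft relative to helicopter = (-214.000, 0.000) − (-92.486, 173.941) = (-121.514, -173.941) km/h.
Magnitude = |(-121.514, -173.941)| = 212.182 km/h.

212.18 km/h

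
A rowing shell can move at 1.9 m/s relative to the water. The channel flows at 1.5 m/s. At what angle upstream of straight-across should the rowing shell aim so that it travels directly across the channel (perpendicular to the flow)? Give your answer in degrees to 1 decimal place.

52.1°

To cancel the current, the upstream component of the rowing shell's velocity must equal the flow: 1.9 sin θ = 1.5.
sin θ = 1.5 / 1.9 = 0.7895.
θ = arcsin(0.7895) = 52.136°.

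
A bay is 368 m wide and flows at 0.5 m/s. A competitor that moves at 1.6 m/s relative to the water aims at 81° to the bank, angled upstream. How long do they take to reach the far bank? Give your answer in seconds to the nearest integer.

233 s

The component of the competitor's velocity perpendicular to the bank is 1.6 × sin 81° = 1.580 m/s.
The current is parallel to the bank, so it does not affect the crossing time.
Time = 368 / 1.580 = 232.867 s.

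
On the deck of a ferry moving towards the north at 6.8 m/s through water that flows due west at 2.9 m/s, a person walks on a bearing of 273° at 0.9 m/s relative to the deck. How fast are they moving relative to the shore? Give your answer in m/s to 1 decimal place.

In east/north components (m/s): person relative to ferry = (-0.899, 0.047); ferry relative to water = (0.000, 6.800); water relative to ground = (-2.900, 0.000).
Sum = (-3.799, 6.847) m/s.
Speed = |(-3.799, 6.847)| = 7.830 m/s.

7.8 m/s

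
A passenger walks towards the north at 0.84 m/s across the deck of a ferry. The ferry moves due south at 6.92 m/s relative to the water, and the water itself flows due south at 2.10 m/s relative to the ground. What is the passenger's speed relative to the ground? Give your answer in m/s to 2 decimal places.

In east/north components (m/s): passenger relative to ferry = (0.000, 0.840); ferry relative to water = (0.000, -6.920); water relative to ground = (0.000, -2.100).
Sum = (0.000, -8.180) m/s.
Speed = |(0.000, -8.180)| = 8.180 m/s.

8.18 m/s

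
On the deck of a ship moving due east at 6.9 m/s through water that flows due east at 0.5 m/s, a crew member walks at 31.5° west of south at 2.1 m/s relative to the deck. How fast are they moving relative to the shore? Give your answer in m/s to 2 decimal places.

In east/north components (m/s): crew member relative to ship = (-1.097, -1.791); ship relative to water = (6.900, 0.000); water relative to ground = (0.500, 0.000).
Sum = (6.303, -1.791) m/s.
Speed = |(6.303, -1.791)| = 6.552 m/s.

6.55 m/s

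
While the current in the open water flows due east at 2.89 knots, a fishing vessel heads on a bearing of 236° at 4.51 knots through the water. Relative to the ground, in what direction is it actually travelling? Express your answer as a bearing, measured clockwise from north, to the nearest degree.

Taking east as x and north as y: velocity relative to the water = (-3.739, -2.522) knots; the water relative to ground = (2.890, 0.000) knots.
Velocity relative to ground = (-3.739, -2.522) + (2.890, 0.000) = (-0.849, -2.522) knots.
Bearing = atan2(-0.85, -2.52) = 198.60° clockwise from north.

199°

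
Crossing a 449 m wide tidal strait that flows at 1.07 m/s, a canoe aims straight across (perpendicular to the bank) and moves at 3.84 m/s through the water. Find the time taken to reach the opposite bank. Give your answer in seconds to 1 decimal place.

116.9 s

The component of the canoe's velocity perpendicular to the bank is 3.84 m/s.
Only the cross-stream component determines the crossing time; the current contributes nothing perpendicular to the bank.
Time = 449 / 3.840 = 116.927 s.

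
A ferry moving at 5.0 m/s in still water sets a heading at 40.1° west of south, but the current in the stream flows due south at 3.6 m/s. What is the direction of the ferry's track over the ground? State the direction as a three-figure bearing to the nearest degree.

203°

Taking east as x and north as y: velocity relative to the water = (-3.221, -3.825) m/s; the water relative to ground = (0.000, -3.600) m/s.
Velocity relative to ground = (-3.221, -3.825) + (0.000, -3.600) = (-3.221, -7.425) m/s.
Bearing = atan2(-3.22, -7.42) = 203.45° clockwise from north.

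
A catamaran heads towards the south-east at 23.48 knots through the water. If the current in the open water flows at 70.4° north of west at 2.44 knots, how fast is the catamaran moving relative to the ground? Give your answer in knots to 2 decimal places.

21.30 knots

Taking east as x and north as y: velocity relative to the water = (16.603, -16.603) knots; the water relative to ground = (-0.819, 2.299) knots.
Velocity relative to ground = (16.603, -16.603) + (-0.819, 2.299) = (15.784, -14.304) knots.
Speed = |(15.784, -14.304)| = 21.302 knots.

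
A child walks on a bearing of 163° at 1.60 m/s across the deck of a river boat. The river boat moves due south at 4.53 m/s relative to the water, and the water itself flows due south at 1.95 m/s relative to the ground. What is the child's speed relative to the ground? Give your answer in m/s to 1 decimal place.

In east/north components (m/s): child relative to river boat = (0.468, -1.530); river boat relative to water = (0.000, -4.530); water relative to ground = (0.000, -1.950).
Sum = (0.468, -8.010) m/s.
Speed = |(0.468, -8.010)| = 8.024 m/s.

8.0 m/s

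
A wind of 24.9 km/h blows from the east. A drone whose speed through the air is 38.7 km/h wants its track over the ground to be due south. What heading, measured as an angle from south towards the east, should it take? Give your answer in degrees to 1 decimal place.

40.0°

The wind pushes perpendicular to the desired track; the heading must have a component into the wind equal to 24.9 km/h: 38.7 sin θ = 24.9.
sin θ = 0.6434, so θ = 40.047°.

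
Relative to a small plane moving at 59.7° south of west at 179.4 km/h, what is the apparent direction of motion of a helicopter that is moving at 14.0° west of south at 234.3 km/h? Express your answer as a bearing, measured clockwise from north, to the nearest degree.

155°

Taking east as x and north as y: helicopter velocity = (-56.682, -227.340) km/h; small plane velocity = (-90.512, -154.893) km/h.
Velocity of helicopter relative to small plane = (-56.682, -227.340) − (-90.512, -154.893) = (33.830, -72.447) km/h.
Bearing = atan2(33.83, -72.45) = 154.97° clockwise from north.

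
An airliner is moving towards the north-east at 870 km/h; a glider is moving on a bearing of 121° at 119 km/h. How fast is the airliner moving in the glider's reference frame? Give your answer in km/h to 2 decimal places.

Taking east as x and north as y: airliner velocity = (615.183, 615.183) km/h; glider velocity = (102.003, -61.290) km/h.
Velocity of airliner relative to glider = (615.183, 615.183) − (102.003, -61.290) = (513.180, 676.472) km/h.
Magnitude = |(513.180, 676.472)| = 849.099 km/h.

849.10 km/h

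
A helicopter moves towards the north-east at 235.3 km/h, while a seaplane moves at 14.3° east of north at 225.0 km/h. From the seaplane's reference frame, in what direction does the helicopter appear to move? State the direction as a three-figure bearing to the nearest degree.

Taking east as x and north as y: helicopter velocity = (166.382, 166.382) km/h; seaplane velocity = (55.575, 218.029) km/h.
Velocity of helicopter relative to seaplane = (166.382, 166.382) − (55.575, 218.029) = (110.807, -51.646) km/h.
Bearing = atan2(110.81, -51.65) = 114.99° clockwise from north.

115°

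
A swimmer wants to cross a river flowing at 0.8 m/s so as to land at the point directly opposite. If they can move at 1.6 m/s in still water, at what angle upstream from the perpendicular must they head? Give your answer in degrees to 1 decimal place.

To cancel the current, the upstream component of the swimmer's velocity must equal the flow: 1.6 sin θ = 0.8.
sin θ = 0.8 / 1.6 = 0.5000.
θ = arcsin(0.5000) = 30.000°.

30.0°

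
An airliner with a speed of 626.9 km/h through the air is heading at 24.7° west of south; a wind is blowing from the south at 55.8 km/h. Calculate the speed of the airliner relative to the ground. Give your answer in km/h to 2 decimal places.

Taking east as x and north as y: velocity relative to the air = (-261.961, -569.544) km/h; the air relative to ground = (0.000, 55.800) km/h.
Velocity relative to ground = (-261.961, -569.544) + (0.000, 55.800) = (-261.961, -513.744) km/h.
Speed = |(-261.961, -513.744)| = 576.677 km/h.

576.68 km/h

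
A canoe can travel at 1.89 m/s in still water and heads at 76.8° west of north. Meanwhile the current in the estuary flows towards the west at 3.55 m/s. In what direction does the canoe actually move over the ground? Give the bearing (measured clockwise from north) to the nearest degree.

Taking east as x and north as y: velocity relative to the water = (-1.840, 0.432) m/s; the water relative to ground = (-3.550, 0.000) m/s.
Velocity relative to ground = (-1.840, 0.432) + (-3.550, 0.000) = (-5.390, 0.432) m/s.
Bearing = atan2(-5.39, 0.43) = 274.58° clockwise from north.

275°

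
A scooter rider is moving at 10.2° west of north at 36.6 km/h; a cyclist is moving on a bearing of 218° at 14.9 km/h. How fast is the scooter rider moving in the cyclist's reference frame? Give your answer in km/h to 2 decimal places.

Taking east as x and north as y: scooter rider velocity = (-6.481, 36.022) km/h; cyclist velocity = (-9.173, -11.741) km/h.
Velocity of scooter rider relative to cyclist = (-6.481, 36.022) − (-9.173, -11.741) = (2.692, 47.763) km/h.
Magnitude = |(2.692, 47.763)| = 47.839 km/h.

47.84 km/h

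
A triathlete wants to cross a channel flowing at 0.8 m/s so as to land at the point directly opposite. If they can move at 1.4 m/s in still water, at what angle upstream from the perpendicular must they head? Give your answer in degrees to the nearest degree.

To cancel the current, the upstream component of the triathlete's velocity must equal the flow: 1.4 sin θ = 0.8.
sin θ = 0.8 / 1.4 = 0.5714.
θ = arcsin(0.5714) = 34.850°.

35°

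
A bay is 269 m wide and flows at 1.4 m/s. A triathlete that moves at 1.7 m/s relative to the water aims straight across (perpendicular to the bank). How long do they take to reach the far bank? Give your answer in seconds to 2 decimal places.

The component of the triathlete's velocity perpendicular to the bank is 1.7 m/s.
The flow acts along the bank and has no component across it.
Time = 269 / 1.700 = 158.235 s.

158.24 s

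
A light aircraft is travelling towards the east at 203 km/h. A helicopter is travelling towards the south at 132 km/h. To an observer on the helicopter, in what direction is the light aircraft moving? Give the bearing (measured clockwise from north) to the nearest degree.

057°

Taking east as x and north as y: light aircraft velocity = (203.000, 0.000) km/h; helicopter velocity = (0.000, -132.000) km/h.
Velocity of light aircraft relative to helicopter = (203.000, 0.000) − (0.000, -132.000) = (203.000, 132.000) km/h.
Bearing = atan2(203.00, 132.00) = 56.97° clockwise from north.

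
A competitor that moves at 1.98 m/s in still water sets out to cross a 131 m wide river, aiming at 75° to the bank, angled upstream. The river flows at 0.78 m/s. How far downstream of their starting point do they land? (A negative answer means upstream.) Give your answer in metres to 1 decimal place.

Perpendicular speed = 1.913 m/s; crossing time = 131 / 1.913 = 68.496 s.
Net downstream speed = 0.268 m/s.
Drift = 0.268 × 68.496 = 18.325 m (downstream).

18.3 m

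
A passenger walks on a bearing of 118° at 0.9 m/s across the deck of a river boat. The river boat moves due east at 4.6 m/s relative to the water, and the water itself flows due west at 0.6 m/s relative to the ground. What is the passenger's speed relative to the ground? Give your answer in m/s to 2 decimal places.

4.81 m/s

In east/north components (m/s): passenger relative to river boat = (0.795, -0.423); river boat relative to water = (4.600, 0.000); water relative to ground = (-0.600, 0.000).
Sum = (4.795, -0.423) m/s.
Speed = |(4.795, -0.423)| = 4.813 m/s.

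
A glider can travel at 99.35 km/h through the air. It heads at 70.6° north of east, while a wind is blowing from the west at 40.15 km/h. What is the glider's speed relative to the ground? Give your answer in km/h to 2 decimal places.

Taking east as x and north as y: velocity relative to the air = (33.000, 93.709) km/h; the air relative to ground = (40.150, 0.000) km/h.
Velocity relative to ground = (33.000, 93.709) + (40.150, 0.000) = (73.150, 93.709) km/h.
Speed = |(73.150, 93.709)| = 118.880 km/h.

118.88 km/h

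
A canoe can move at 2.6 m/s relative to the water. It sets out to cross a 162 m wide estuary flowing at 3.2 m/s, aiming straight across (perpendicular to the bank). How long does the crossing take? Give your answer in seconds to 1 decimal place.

The component of the canoe's velocity perpendicular to the bank is 2.6 m/s.
The flow acts along the bank and has no component across it.
Time = 162 / 2.600 = 62.308 s.

62.3 s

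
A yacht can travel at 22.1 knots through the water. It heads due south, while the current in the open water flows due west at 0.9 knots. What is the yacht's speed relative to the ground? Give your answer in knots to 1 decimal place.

Taking east as x and north as y: velocity relative to the water = (0.000, -22.100) knots; the water relative to ground = (-0.900, 0.000) knots.
Velocity relative to ground = (0.000, -22.100) + (-0.900, 0.000) = (-0.900, -22.100) knots.
Speed = |(-0.900, -22.100)| = 22.118 knots.

22.1 knots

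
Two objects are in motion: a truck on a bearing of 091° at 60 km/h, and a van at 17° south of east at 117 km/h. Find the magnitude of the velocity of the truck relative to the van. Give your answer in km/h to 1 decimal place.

Taking east as x and north as y: truck velocity = (59.991, -1.047) km/h; van velocity = (111.888, -34.207) km/h.
Velocity of truck relative to van = (59.991, -1.047) − (111.888, -34.207) = (-51.897, 33.160) km/h.
Magnitude = |(-51.897, 33.160)| = 61.586 km/h.

61.6 km/h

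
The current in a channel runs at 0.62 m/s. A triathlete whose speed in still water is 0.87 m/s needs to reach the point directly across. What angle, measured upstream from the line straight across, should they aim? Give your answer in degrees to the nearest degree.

45°

To cancel the current, the upstream component of the triathlete's velocity must equal the flow: 0.87 sin θ = 0.62.
sin θ = 0.62 / 0.87 = 0.7126.
θ = arcsin(0.7126) = 45.450°.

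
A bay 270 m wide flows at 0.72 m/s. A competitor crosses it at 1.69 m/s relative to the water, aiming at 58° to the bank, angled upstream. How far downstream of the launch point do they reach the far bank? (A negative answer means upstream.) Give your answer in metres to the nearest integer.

Perpendicular speed = 1.433 m/s; crossing time = 270 / 1.433 = 188.389 s.
Net downstream speed = -0.176 m/s.
Drift = -0.176 × 188.389 = -33.074 m (upstream).

-33 m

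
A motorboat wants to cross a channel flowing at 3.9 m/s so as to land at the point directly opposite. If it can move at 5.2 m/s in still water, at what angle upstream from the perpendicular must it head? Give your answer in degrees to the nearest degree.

To cancel the current, the upstream component of the motorboat's velocity must equal the flow: 5.2 sin θ = 3.9.
sin θ = 3.9 / 5.2 = 0.7500.
θ = arcsin(0.7500) = 48.590°.

49°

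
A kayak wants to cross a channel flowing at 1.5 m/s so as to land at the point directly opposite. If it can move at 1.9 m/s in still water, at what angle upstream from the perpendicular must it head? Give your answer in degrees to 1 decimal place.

52.1°

To cancel the current, the upstream component of the kayak's velocity must equal the flow: 1.9 sin θ = 1.5.
sin θ = 1.5 / 1.9 = 0.7895.
θ = arcsin(0.7895) = 52.136°.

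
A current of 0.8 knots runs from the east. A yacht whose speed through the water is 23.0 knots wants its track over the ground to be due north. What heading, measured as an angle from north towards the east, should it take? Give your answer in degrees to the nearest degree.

2°

The current pushes perpendicular to the desired track; the heading must have a component into the current equal to 0.8 knots: 23.0 sin θ = 0.8.
sin θ = 0.0348, so θ = 1.993°.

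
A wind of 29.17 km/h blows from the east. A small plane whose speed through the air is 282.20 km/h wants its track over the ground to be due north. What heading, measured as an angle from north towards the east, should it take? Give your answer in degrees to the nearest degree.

The wind pushes perpendicular to the desired track; the heading must have a component into the wind equal to 29.17 km/h: 282.20 sin θ = 29.17.
sin θ = 0.1034, so θ = 5.933°.

6°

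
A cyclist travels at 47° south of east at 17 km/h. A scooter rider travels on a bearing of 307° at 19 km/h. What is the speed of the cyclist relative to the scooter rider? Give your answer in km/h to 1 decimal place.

35.9 km/h

Taking east as x and north as y: cyclist velocity = (11.594, -12.433) km/h; scooter rider velocity = (-15.174, 11.434) km/h.
Velocity of cyclist relative to scooter rider = (11.594, -12.433) − (-15.174, 11.434) = (26.768, -23.867) km/h.
Magnitude = |(26.768, -23.867)| = 35.863 km/h.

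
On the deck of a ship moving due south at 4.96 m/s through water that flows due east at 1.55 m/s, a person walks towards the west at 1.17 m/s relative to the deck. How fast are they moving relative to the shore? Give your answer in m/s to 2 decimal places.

In east/north components (m/s): person relative to ship = (-1.170, 0.000); ship relative to water = (0.000, -4.960); water relative to ground = (1.550, 0.000).
Sum = (0.380, -4.960) m/s.
Speed = |(0.380, -4.960)| = 4.975 m/s.

4.97 m/s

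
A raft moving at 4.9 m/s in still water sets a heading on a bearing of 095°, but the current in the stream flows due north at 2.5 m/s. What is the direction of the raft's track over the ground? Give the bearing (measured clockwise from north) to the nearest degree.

067°

Taking east as x and north as y: velocity relative to the water = (4.881, -0.427) m/s; the water relative to ground = (0.000, 2.500) m/s.
Velocity relative to ground = (4.881, -0.427) + (0.000, 2.500) = (4.881, 2.073) m/s.
Bearing = atan2(4.88, 2.07) = 66.99° clockwise from north.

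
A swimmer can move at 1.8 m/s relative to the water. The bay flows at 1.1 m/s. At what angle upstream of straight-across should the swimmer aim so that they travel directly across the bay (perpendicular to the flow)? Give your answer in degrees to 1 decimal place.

37.7°

To cancel the current, the upstream component of the swimmer's velocity must equal the flow: 1.8 sin θ = 1.1.
sin θ = 1.1 / 1.8 = 0.6111.
θ = arcsin(0.6111) = 37.670°.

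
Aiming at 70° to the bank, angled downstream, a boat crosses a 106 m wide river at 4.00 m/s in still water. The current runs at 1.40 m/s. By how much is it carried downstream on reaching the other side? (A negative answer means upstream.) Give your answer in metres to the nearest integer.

78 m

Perpendicular speed = 3.759 m/s; crossing time = 106 / 3.759 = 28.201 s.
Net downstream speed = 2.768 m/s.
Drift = 2.768 × 28.201 = 78.062 m (downstream).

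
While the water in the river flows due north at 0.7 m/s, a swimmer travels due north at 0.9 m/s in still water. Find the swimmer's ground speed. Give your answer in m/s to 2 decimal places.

Taking east as x and north as y: velocity relative to the water = (0.000, 0.900) m/s; the water relative to ground = (0.000, 0.700) m/s.
Velocity relative to ground = (0.000, 0.900) + (0.000, 0.700) = (0.000, 1.600) m/s.
Speed = |(0.000, 1.600)| = 1.600 m/s.

1.60 m/s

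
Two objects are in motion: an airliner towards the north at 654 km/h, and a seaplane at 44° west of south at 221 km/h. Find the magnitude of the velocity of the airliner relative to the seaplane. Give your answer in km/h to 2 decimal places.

827.34 km/h

Taking east as x and north as y: airliner velocity = (0.000, 654.000) km/h; seaplane velocity = (-153.519, -158.974) km/h.
Velocity of airliner relative to seaplane = (0.000, 654.000) − (-153.519, -158.974) = (153.519, 812.974) km/h.
Magnitude = |(153.519, 812.974)| = 827.342 km/h.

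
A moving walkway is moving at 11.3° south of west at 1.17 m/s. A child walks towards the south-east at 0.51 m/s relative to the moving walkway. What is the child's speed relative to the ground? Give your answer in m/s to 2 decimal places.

0.98 m/s

Taking east as x and north as y: moving walkway velocity = (-1.147, -0.229) m/s; child velocity relative to moving walkway = (0.361, -0.361) m/s.
Velocity relative to ground = (-1.147, -0.229) + (0.361, -0.361) = (-0.787, -0.590) m/s.
Speed = |(-0.787, -0.590)| = 0.983 m/s.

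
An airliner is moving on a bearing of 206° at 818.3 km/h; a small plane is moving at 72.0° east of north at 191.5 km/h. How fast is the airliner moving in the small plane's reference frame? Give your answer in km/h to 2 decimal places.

Taking east as x and north as y: airliner velocity = (-358.719, -735.483) km/h; small plane velocity = (182.127, 59.177) km/h.
Velocity of airliner relative to small plane = (-358.719, -735.483) − (182.127, 59.177) = (-540.846, -794.660) km/h.
Magnitude = |(-540.846, -794.660)| = 961.249 km/h.

961.25 km/h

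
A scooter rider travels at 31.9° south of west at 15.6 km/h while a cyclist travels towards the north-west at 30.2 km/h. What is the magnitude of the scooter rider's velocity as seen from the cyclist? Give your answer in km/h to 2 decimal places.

Taking east as x and north as y: scooter rider velocity = (-13.244, -8.244) km/h; cyclist velocity = (-21.355, 21.355) km/h.
Velocity of scooter rider relative to cyclist = (-13.244, -8.244) − (-21.355, 21.355) = (8.111, -29.598) km/h.
Magnitude = |(8.111, -29.598)| = 30.689 km/h.

30.69 km/h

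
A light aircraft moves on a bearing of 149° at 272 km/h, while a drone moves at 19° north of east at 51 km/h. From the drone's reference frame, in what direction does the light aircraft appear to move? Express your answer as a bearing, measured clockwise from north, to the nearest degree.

Taking east as x and north as y: light aircraft velocity = (140.090, -233.150) km/h; drone velocity = (48.221, 16.604) km/h.
Velocity of light aircraft relative to drone = (140.090, -233.150) − (48.221, 16.604) = (91.869, -249.753) km/h.
Bearing = atan2(91.87, -249.75) = 159.80° clockwise from north.

160°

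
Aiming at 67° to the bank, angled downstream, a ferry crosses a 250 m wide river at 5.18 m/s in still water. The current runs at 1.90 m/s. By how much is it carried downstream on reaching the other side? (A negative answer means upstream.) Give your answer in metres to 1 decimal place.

Perpendicular speed = 4.768 m/s; crossing time = 250 / 4.768 = 52.431 s.
Net downstream speed = 3.924 m/s.
Drift = 3.924 × 52.431 = 205.737 m (downstream).

205.7 m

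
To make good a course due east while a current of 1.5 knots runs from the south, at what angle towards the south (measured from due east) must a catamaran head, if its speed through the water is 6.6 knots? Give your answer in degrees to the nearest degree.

13°

The current pushes perpendicular to the desired track; the heading must have a component into the current equal to 1.5 knots: 6.6 sin θ = 1.5.
sin θ = 0.2273, so θ = 13.137°.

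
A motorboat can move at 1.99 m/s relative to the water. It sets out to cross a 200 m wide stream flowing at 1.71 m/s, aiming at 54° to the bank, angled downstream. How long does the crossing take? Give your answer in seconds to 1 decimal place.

The component of the motorboat's velocity perpendicular to the bank is 1.99 × sin 54° = 1.610 m/s.
The current is parallel to the bank, so it does not affect the crossing time.
Time = 200 / 1.610 = 124.228 s.

124.2 s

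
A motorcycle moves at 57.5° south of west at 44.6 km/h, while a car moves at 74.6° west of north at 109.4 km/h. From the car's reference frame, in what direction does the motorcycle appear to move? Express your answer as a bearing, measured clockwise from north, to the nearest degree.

Taking east as x and north as y: motorcycle velocity = (-23.964, -37.615) km/h; car velocity = (-105.472, 29.052) km/h.
Velocity of motorcycle relative to car = (-23.964, -37.615) − (-105.472, 29.052) = (81.508, -66.667) km/h.
Bearing = atan2(81.51, -66.67) = 129.28° clockwise from north.

129°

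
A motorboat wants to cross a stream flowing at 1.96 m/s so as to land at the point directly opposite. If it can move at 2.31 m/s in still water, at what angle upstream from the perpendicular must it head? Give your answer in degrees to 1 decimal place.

58.0°

To cancel the current, the upstream component of the motorboat's velocity must equal the flow: 2.31 sin θ = 1.96.
sin θ = 1.96 / 2.31 = 0.8485.
θ = arcsin(0.8485) = 58.047°.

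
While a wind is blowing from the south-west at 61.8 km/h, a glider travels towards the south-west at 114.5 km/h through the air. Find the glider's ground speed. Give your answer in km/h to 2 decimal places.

Taking east as x and north as y: velocity relative to the air = (-80.964, -80.964) km/h; the air relative to ground = (43.699, 43.699) km/h.
Velocity relative to ground = (-80.964, -80.964) + (43.699, 43.699) = (-37.265, -37.265) km/h.
Speed = |(-37.265, -37.265)| = 52.700 km/h.

52.70 km/h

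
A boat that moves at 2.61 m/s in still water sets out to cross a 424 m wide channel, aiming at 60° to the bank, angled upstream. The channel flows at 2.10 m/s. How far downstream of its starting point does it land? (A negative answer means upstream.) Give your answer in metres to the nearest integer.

149 m

Perpendicular speed = 2.260 m/s; crossing time = 424 / 2.260 = 187.584 s.
Net downstream speed = 0.795 m/s.
Drift = 0.795 × 187.584 = 149.129 m (downstream).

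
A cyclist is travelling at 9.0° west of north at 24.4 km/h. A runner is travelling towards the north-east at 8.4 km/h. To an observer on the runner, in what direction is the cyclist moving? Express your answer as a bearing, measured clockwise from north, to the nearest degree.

332°

Taking east as x and north as y: cyclist velocity = (-3.817, 24.100) km/h; runner velocity = (5.940, 5.940) km/h.
Velocity of cyclist relative to runner = (-3.817, 24.100) − (5.940, 5.940) = (-9.757, 18.160) km/h.
Bearing = atan2(-9.76, 18.16) = 331.75° clockwise from north.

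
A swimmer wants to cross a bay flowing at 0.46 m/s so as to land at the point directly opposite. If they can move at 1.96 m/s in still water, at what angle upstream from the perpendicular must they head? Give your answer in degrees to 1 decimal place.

To cancel the current, the upstream component of the swimmer's velocity must equal the flow: 1.96 sin θ = 0.46.
sin θ = 0.46 / 1.96 = 0.2347.
θ = arcsin(0.2347) = 13.574°.

13.6°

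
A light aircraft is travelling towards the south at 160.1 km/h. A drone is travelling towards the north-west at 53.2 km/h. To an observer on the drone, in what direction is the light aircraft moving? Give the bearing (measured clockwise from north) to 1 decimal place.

169.2°

Taking east as x and north as y: light aircraft velocity = (0.000, -160.100) km/h; drone velocity = (-37.618, 37.618) km/h.
Velocity of light aircraft relative to drone = (0.000, -160.100) − (-37.618, 37.618) = (37.618, -197.718) km/h.
Bearing = atan2(37.62, -197.72) = 169.23° clockwise from north.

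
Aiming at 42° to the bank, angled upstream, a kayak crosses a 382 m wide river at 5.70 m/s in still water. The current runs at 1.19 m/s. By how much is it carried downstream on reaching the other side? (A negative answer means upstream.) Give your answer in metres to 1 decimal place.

-305.1 m

Perpendicular speed = 3.814 m/s; crossing time = 382 / 3.814 = 100.156 s.
Net downstream speed = -3.046 m/s.
Drift = -3.046 × 100.156 = -305.068 m (upstream).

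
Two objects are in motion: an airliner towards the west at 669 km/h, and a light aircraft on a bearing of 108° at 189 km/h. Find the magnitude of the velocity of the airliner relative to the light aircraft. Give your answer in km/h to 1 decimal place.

850.8 km/h

Taking east as x and north as y: airliner velocity = (-669.000, 0.000) km/h; light aircraft velocity = (179.750, -58.404) km/h.
Velocity of airliner relative to light aircraft = (-669.000, 0.000) − (179.750, -58.404) = (-848.750, 58.404) km/h.
Magnitude = |(-848.750, 58.404)| = 850.757 km/h.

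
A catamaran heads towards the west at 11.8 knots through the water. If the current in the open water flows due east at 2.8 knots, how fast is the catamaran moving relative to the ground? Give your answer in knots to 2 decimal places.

Taking east as x and north as y: velocity relative to the water = (-11.800, 0.000) knots; the water relative to ground = (2.800, 0.000) knots.
Velocity relative to ground = (-11.800, 0.000) + (2.800, 0.000) = (-9.000, 0.000) knots.
Speed = |(-9.000, 0.000)| = 9.000 knots.

9.00 knots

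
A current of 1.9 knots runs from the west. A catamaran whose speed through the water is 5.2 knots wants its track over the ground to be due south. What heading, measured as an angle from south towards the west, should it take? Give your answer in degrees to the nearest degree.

21°

The current pushes perpendicular to the desired track; the heading must have a component into the current equal to 1.9 knots: 5.2 sin θ = 1.9.
sin θ = 0.3654, so θ = 21.431°.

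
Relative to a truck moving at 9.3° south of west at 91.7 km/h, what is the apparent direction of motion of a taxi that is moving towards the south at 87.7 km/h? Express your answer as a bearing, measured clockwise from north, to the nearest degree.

129°

Taking east as x and north as y: taxi velocity = (0.000, -87.700) km/h; truck velocity = (-90.495, -14.819) km/h.
Velocity of taxi relative to truck = (0.000, -87.700) − (-90.495, -14.819) = (90.495, -72.881) km/h.
Bearing = atan2(90.49, -72.88) = 128.85° clockwise from north.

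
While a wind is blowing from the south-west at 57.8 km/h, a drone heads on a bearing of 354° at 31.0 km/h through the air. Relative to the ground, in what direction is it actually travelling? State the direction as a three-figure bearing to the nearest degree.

028°

Taking east as x and north as y: velocity relative to the air = (-3.240, 30.830) km/h; the air relative to ground = (40.871, 40.871) km/h.
Velocity relative to ground = (-3.240, 30.830) + (40.871, 40.871) = (37.630, 71.701) km/h.
Bearing = atan2(37.63, 71.70) = 27.69° clockwise from north.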